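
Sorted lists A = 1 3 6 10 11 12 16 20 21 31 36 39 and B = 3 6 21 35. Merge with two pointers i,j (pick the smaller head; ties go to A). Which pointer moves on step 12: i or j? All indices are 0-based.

j

i=0 j=0: A[i]=1<=B[j]=3 take 1, i++
i=1 j=0: A[i]=3<=B[j]=3 take 3, i++
i=2 j=0: A[i]=6>B[j]=3 take 3, j++
i=2 j=1: A[i]=6<=B[j]=6 take 6, i++
i=3 j=1: A[i]=10>B[j]=6 take 6, j++
i=3 j=2: A[i]=10<=B[j]=21 take 10, i++
i=4 j=2: A[i]=11<=B[j]=21 take 11, i++
i=5 j=2: A[i]=12<=B[j]=21 take 12, i++
i=6 j=2: A[i]=16<=B[j]=21 take 16, i++
i=7 j=2: A[i]=20<=B[j]=21 take 20, i++
i=8 j=2: A[i]=21<=B[j]=21 take 21, i++
i=9 j=2: A[i]=31>B[j]=21 take 21, j++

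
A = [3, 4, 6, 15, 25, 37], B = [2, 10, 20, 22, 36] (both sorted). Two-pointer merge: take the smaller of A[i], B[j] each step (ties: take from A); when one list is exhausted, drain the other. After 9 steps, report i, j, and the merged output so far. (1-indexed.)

[i=1,j=1] A[i]=3>B[j]=2 take 2 → j++
[i=1,j=2] A[i]=3<=B[j]=10 take 3 → i++
[i=2,j=2] A[i]=4<=B[j]=10 take 4 → i++
[i=3,j=2] A[i]=6<=B[j]=10 take 6 → i++
[i=4,j=2] A[i]=15>B[j]=10 take 10 → j++
[i=4,j=3] A[i]=15<=B[j]=20 take 15 → i++
[i=5,j=3] A[i]=25>B[j]=20 take 20 → j++
[i=5,j=4] A[i]=25>B[j]=22 take 22 → j++
[i=5,j=5] A[i]=25<=B[j]=36 take 25 → i++

i=6, j=5, merged so far=[2, 3, 4, 6, 10, 15, 20, 22, 25]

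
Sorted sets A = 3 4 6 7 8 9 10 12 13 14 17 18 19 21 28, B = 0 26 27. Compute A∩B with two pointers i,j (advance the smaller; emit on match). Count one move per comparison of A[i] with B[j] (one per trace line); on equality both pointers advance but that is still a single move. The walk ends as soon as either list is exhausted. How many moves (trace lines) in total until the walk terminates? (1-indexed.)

[i=1,j=1] 3>0 → j++
[i=1,j=2] 3<26 → i++
[i=2,j=2] 4<26 → i++
[i=3,j=2] 6<26 → i++
[i=4,j=2] 7<26 → i++
[i=5,j=2] 8<26 → i++
[i=6,j=2] 9<26 → i++
[i=7,j=2] 10<26 → i++
[i=8,j=2] 12<26 → i++
[i=9,j=2] 13<26 → i++
[i=10,j=2] 14<26 → i++
[i=11,j=2] 17<26 → i++
[i=12,j=2] 18<26 → i++
[i=13,j=2] 19<26 → i++
[i=14,j=2] 21<26 → i++
[i=15,j=2] 28>26 → j++
[i=15,j=3] 28>27 → j++

17 moves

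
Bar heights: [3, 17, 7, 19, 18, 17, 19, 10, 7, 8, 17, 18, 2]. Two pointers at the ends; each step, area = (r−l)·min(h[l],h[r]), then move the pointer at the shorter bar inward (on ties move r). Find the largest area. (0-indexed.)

max area = 170

l=0 r=12: min(3,2)*12=24 best=24 *, r--
l=0 r=11: min(3,18)*11=33 best=33 *, l++
l=1 r=11: min(17,18)*10=170 best=170 *, l++
l=2 r=11: min(7,18)*9=63 best=170, l++
l=3 r=11: min(19,18)*8=144 best=170, r--
l=3 r=10: min(19,17)*7=119 best=170, r--
l=3 r=9: min(19,8)*6=48 best=170, r--
l=3 r=8: min(19,7)*5=35 best=170, r--
l=3 r=7: min(19,10)*4=40 best=170, r--
l=3 r=6: min(19,19)*3=57 best=170, r--
l=3 r=5: min(19,17)*2=34 best=170, r--
l=3 r=4: min(19,18)*1=18 best=170, r--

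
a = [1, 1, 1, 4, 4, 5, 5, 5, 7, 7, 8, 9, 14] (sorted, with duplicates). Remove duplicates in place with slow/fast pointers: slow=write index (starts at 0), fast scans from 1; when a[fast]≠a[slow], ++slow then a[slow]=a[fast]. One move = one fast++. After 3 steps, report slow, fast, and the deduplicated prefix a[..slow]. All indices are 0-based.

slow=1, fast=4, prefix=[1, 4]

(s=0,f=1) a[fast]=1=a[slow] dup → fast++
(s=0,f=2) a[fast]=1=a[slow] dup → fast++
(s=0,f=3) a[fast]=4≠a[slow]=1 write a[1]=4 → slow++,fast++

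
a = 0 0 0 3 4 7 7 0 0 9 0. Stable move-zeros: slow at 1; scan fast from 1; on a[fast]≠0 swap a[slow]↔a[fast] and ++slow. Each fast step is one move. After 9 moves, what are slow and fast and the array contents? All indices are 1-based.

slow=5, fast=10, a=[3, 4, 7, 7, 0, 0, 0, 0, 0, 9, 0]

(s=1,f=1) a[fast]=0 → fast++
(s=1,f=2) a[fast]=0 → fast++
(s=1,f=3) a[fast]=0 → fast++
(s=1,f=4) a[fast]=3≠0 swap→a[1]=3 → slow++,fast++
(s=2,f=5) a[fast]=4≠0 swap→a[2]=4 → slow++,fast++
(s=3,f=6) a[fast]=7≠0 swap→a[3]=7 → slow++,fast++
(s=4,f=7) a[fast]=7≠0 swap→a[4]=7 → slow++,fast++
(s=5,f=8) a[fast]=0 → fast++
(s=5,f=9) a[fast]=0 → fast++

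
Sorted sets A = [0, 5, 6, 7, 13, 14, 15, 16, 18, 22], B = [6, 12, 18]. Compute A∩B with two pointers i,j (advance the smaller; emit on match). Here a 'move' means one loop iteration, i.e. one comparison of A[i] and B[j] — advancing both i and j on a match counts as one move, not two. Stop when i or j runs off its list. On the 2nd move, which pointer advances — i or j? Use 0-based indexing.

i

[i=0,j=0] 0<6 → i++
[i=1,j=0] 5<6 → i++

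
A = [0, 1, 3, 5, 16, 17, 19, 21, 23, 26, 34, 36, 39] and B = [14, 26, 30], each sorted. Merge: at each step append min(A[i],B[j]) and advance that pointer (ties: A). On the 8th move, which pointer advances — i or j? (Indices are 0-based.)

i=0 j=0: A[i]=0<=B[j]=14 take 0, i++
i=1 j=0: A[i]=1<=B[j]=14 take 1, i++
i=2 j=0: A[i]=3<=B[j]=14 take 3, i++
i=3 j=0: A[i]=5<=B[j]=14 take 5, i++
i=4 j=0: A[i]=16>B[j]=14 take 14, j++
i=4 j=1: A[i]=16<=B[j]=26 take 16, i++
i=5 j=1: A[i]=17<=B[j]=26 take 17, i++
i=6 j=1: A[i]=19<=B[j]=26 take 19, i++

i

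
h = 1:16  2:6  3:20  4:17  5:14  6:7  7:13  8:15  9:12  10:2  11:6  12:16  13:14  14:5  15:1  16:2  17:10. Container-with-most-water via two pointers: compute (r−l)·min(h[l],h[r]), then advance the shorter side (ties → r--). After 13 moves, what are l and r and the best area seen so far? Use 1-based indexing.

l=1, r=4, best area=176

l=1 r=17: min(16,10)*16=160 best=160 *, r--
l=1 r=16: min(16,2)*15=30 best=160, r--
l=1 r=15: min(16,1)*14=14 best=160, r--
l=1 r=14: min(16,5)*13=65 best=160, r--
l=1 r=13: min(16,14)*12=168 best=168 *, r--
l=1 r=12: min(16,16)*11=176 best=176 *, r--
l=1 r=11: min(16,6)*10=60 best=176, r--
l=1 r=10: min(16,2)*9=18 best=176, r--
l=1 r=9: min(16,12)*8=96 best=176, r--
l=1 r=8: min(16,15)*7=105 best=176, r--
l=1 r=7: min(16,13)*6=78 best=176, r--
l=1 r=6: min(16,7)*5=35 best=176, r--
l=1 r=5: min(16,14)*4=56 best=176, r--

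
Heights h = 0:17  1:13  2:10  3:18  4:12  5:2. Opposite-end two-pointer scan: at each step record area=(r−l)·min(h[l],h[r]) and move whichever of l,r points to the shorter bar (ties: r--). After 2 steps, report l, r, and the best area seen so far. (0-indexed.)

l=0, r=3, best area=48

l=0 r=5: min(17,2)*5=10 best=10 *, r--
l=0 r=4: min(17,12)*4=48 best=48 *, r--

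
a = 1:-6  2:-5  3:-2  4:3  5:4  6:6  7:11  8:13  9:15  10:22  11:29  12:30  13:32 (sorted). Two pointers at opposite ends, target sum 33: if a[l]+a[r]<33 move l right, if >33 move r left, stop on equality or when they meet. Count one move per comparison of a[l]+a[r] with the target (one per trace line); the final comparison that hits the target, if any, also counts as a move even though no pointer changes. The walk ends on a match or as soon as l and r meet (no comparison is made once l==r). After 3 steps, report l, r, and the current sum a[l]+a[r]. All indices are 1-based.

l=1 r=13: -6+32=26 <33, l++
l=2 r=13: -5+32=27 <33, l++
l=3 r=13: -2+32=30 <33, l++

l=4, r=13, sum=35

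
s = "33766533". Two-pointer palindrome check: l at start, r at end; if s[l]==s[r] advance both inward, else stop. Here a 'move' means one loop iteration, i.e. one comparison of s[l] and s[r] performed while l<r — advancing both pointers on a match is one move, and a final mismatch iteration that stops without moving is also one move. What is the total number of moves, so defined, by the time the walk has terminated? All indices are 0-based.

3 moves

l=0 r=7: '3'=='3', l++,r--
l=1 r=6: '3'=='3', l++,r--
l=2 r=5: '7'!='5', stop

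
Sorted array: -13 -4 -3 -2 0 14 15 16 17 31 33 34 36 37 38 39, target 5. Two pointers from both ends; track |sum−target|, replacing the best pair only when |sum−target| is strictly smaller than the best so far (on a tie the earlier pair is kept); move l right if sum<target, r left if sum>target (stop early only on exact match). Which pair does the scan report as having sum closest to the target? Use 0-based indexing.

l=0 r=15: -13+39=26 d=21 *, r--
l=0 r=14: -13+38=25 d=20 *, r--
l=0 r=13: -13+37=24 d=19 *, r--
l=0 r=12: -13+36=23 d=18 *, r--
l=0 r=11: -13+34=21 d=16 *, r--
l=0 r=10: -13+33=20 d=15 *, r--
l=0 r=9: -13+31=18 d=13 *, r--
l=0 r=8: -13+17=4 d=1 *, l++
l=1 r=8: -4+17=13 d=8, r--
l=1 r=7: -4+16=12 d=7, r--
l=1 r=6: -4+15=11 d=6, r--
l=1 r=5: -4+14=10 d=5, r--
l=1 r=4: -4+0=-4 d=9, l++
l=2 r=4: -3+0=-3 d=8, l++
l=3 r=4: -2+0=-2 d=7, l++

pair (-13, 17) with sum 4 (|Δ|=1)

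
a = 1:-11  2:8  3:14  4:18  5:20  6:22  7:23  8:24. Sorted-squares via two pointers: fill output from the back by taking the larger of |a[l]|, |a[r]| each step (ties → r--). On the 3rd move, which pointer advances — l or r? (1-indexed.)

r

[1,8] |-11|<=|24| out[8]=576 → r--
[1,7] |-11|<=|23| out[7]=529 → r--
[1,6] |-11|<=|22| out[6]=484 → r--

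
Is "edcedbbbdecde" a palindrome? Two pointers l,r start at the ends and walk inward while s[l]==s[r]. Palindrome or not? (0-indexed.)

palindrome

l=0 r=12: 'e'=='e', l++,r--
l=1 r=11: 'd'=='d', l++,r--
l=2 r=10: 'c'=='c', l++,r--
l=3 r=9: 'e'=='e', l++,r--
l=4 r=8: 'd'=='d', l++,r--
l=5 r=7: 'b'=='b', l++,r--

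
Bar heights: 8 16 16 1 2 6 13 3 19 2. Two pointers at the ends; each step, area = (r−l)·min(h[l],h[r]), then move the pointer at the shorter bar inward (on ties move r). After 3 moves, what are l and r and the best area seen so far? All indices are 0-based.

l=2, r=8, best area=112

l=0 r=9: min(8,2)*9=18 best=18 *, r--
l=0 r=8: min(8,19)*8=64 best=64 *, l++
l=1 r=8: min(16,19)*7=112 best=112 *, l++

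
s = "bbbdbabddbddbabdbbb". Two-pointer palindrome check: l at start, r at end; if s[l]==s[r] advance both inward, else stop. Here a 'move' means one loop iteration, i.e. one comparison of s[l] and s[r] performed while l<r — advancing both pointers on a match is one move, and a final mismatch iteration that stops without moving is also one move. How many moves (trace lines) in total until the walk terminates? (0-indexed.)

9 moves

l=0 r=18: 'b'=='b', l++,r--
l=1 r=17: 'b'=='b', l++,r--
l=2 r=16: 'b'=='b', l++,r--
l=3 r=15: 'd'=='d', l++,r--
l=4 r=14: 'b'=='b', l++,r--
l=5 r=13: 'a'=='a', l++,r--
l=6 r=12: 'b'=='b', l++,r--
l=7 r=11: 'd'=='d', l++,r--
l=8 r=10: 'd'=='d', l++,r--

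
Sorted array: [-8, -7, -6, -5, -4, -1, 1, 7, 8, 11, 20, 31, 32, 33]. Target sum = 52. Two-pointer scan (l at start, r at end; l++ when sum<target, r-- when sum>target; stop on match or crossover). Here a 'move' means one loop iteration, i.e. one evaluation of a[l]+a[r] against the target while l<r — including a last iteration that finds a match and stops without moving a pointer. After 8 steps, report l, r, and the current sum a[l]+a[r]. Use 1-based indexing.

[1,14] -8+33=25 <52 → l++
[2,14] -7+33=26 <52 → l++
[3,14] -6+33=27 <52 → l++
[4,14] -5+33=28 <52 → l++
[5,14] -4+33=29 <52 → l++
[6,14] -1+33=32 <52 → l++
[7,14] 1+33=34 <52 → l++
[8,14] 7+33=40 <52 → l++

l=9, r=14, sum=41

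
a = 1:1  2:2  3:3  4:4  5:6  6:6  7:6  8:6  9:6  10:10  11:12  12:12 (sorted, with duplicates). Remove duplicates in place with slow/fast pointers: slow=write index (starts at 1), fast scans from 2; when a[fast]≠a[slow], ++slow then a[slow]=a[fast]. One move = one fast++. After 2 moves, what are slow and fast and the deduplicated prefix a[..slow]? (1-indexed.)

slow=1 fast=2: a[fast]=2≠a[slow]=1 write a[2]=2, slow++,fast++
slow=2 fast=3: a[fast]=3≠a[slow]=2 write a[3]=3, slow++,fast++

slow=3, fast=4, prefix=[1, 2, 3]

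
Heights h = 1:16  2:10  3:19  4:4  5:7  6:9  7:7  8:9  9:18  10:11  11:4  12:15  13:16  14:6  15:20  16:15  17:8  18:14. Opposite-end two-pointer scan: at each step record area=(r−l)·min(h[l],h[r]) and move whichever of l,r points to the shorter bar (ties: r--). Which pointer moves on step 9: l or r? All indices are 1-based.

l

l=1 r=18: min(16,14)*17=238 best=238 *, r--
l=1 r=17: min(16,8)*16=128 best=238, r--
l=1 r=16: min(16,15)*15=225 best=238, r--
l=1 r=15: min(16,20)*14=224 best=238, l++
l=2 r=15: min(10,20)*13=130 best=238, l++
l=3 r=15: min(19,20)*12=228 best=238, l++
l=4 r=15: min(4,20)*11=44 best=238, l++
l=5 r=15: min(7,20)*10=70 best=238, l++
l=6 r=15: min(9,20)*9=81 best=238, l++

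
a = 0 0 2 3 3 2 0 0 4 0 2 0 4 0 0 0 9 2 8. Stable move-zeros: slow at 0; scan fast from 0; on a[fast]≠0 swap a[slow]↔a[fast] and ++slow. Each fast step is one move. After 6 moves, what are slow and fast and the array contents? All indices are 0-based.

slow=4, fast=6, a=[2, 3, 3, 2, 0, 0, 0, 0, 4, 0, 2, 0, 4, 0, 0, 0, 9, 2, 8]

(s=0,f=0) a[fast]=0 → fast++
(s=0,f=1) a[fast]=0 → fast++
(s=0,f=2) a[fast]=2≠0 swap→a[0]=2 → slow++,fast++
(s=1,f=3) a[fast]=3≠0 swap→a[1]=3 → slow++,fast++
(s=2,f=4) a[fast]=3≠0 swap→a[2]=3 → slow++,fast++
(s=3,f=5) a[fast]=2≠0 swap→a[3]=2 → slow++,fast++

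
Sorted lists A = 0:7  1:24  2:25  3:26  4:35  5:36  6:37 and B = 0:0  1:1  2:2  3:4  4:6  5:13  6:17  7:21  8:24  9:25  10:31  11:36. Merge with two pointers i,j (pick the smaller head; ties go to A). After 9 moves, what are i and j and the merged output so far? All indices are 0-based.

i=1, j=8, merged so far=[0, 1, 2, 4, 6, 7, 13, 17, 21]

i=0 j=0: A[i]=7>B[j]=0 take 0, j++
i=0 j=1: A[i]=7>B[j]=1 take 1, j++
i=0 j=2: A[i]=7>B[j]=2 take 2, j++
i=0 j=3: A[i]=7>B[j]=4 take 4, j++
i=0 j=4: A[i]=7>B[j]=6 take 6, j++
i=0 j=5: A[i]=7<=B[j]=13 take 7, i++
i=1 j=5: A[i]=24>B[j]=13 take 13, j++
i=1 j=6: A[i]=24>B[j]=17 take 17, j++
i=1 j=7: A[i]=24>B[j]=21 take 21, j++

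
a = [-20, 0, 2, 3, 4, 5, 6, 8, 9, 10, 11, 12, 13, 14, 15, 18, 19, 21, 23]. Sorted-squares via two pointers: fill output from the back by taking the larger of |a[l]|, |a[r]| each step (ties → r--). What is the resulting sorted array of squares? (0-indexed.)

[0, 4, 9, 16, 25, 36, 64, 81, 100, 121, 144, 169, 196, 225, 324, 361, 400, 441, 529]

l=0 r=18: |-20|<=|23| out[18]=529, r--
l=0 r=17: |-20|<=|21| out[17]=441, r--
l=0 r=16: |-20|>|19| out[16]=400, l++
l=1 r=16: |0|<=|19| out[15]=361, r--
l=1 r=15: |0|<=|18| out[14]=324, r--
l=1 r=14: |0|<=|15| out[13]=225, r--
l=1 r=13: |0|<=|14| out[12]=196, r--
l=1 r=12: |0|<=|13| out[11]=169, r--
l=1 r=11: |0|<=|12| out[10]=144, r--
l=1 r=10: |0|<=|11| out[9]=121, r--
l=1 r=9: |0|<=|10| out[8]=100, r--
l=1 r=8: |0|<=|9| out[7]=81, r--
l=1 r=7: |0|<=|8| out[6]=64, r--
l=1 r=6: |0|<=|6| out[5]=36, r--
l=1 r=5: |0|<=|5| out[4]=25, r--
l=1 r=4: |0|<=|4| out[3]=16, r--
l=1 r=3: |0|<=|3| out[2]=9, r--
l=1 r=2: |0|<=|2| out[1]=4, r--
l=1 r=1: |0|<=|0| out[0]=0, r--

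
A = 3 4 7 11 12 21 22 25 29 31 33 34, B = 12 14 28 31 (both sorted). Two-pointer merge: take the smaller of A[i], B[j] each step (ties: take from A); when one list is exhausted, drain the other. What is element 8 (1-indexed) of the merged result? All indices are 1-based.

merged[8] = 21

i=1 j=1: A[i]=3<=B[j]=12 take 3, i++
i=2 j=1: A[i]=4<=B[j]=12 take 4, i++
i=3 j=1: A[i]=7<=B[j]=12 take 7, i++
i=4 j=1: A[i]=11<=B[j]=12 take 11, i++
i=5 j=1: A[i]=12<=B[j]=12 take 12, i++
i=6 j=1: A[i]=21>B[j]=12 take 12, j++
i=6 j=2: A[i]=21>B[j]=14 take 14, j++
i=6 j=3: A[i]=21<=B[j]=28 take 21, i++
i=7 j=3: A[i]=22<=B[j]=28 take 22, i++
i=8 j=3: A[i]=25<=B[j]=28 take 25, i++
i=9 j=3: A[i]=29>B[j]=28 take 28, j++
i=9 j=4: A[i]=29<=B[j]=31 take 29, i++
i=10 j=4: A[i]=31<=B[j]=31 take 31, i++
i=11 j=4: A[i]=33>B[j]=31 take 31, j++
i=11 j=5: B done, take A[i]=33, i++
i=12 j=5: B done, take A[i]=34, i++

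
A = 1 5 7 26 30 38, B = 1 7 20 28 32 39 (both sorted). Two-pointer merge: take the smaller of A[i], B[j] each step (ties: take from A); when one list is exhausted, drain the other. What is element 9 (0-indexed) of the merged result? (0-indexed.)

[i=0,j=0] A[i]=1<=B[j]=1 take 1 → i++
[i=1,j=0] A[i]=5>B[j]=1 take 1 → j++
[i=1,j=1] A[i]=5<=B[j]=7 take 5 → i++
[i=2,j=1] A[i]=7<=B[j]=7 take 7 → i++
[i=3,j=1] A[i]=26>B[j]=7 take 7 → j++
[i=3,j=2] A[i]=26>B[j]=20 take 20 → j++
[i=3,j=3] A[i]=26<=B[j]=28 take 26 → i++
[i=4,j=3] A[i]=30>B[j]=28 take 28 → j++
[i=4,j=4] A[i]=30<=B[j]=32 take 30 → i++
[i=5,j=4] A[i]=38>B[j]=32 take 32 → j++
[i=5,j=5] A[i]=38<=B[j]=39 take 38 → i++
[i=6,j=5] A done, take B[j]=39 → j++

merged[9] = 32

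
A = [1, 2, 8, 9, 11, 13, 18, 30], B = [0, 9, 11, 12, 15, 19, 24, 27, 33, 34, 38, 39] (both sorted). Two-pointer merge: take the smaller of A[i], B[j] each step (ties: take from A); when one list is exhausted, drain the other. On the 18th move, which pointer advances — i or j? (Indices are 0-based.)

i=0 j=0: A[i]=1>B[j]=0 take 0, j++
i=0 j=1: A[i]=1<=B[j]=9 take 1, i++
i=1 j=1: A[i]=2<=B[j]=9 take 2, i++
i=2 j=1: A[i]=8<=B[j]=9 take 8, i++
i=3 j=1: A[i]=9<=B[j]=9 take 9, i++
i=4 j=1: A[i]=11>B[j]=9 take 9, j++
i=4 j=2: A[i]=11<=B[j]=11 take 11, i++
i=5 j=2: A[i]=13>B[j]=11 take 11, j++
i=5 j=3: A[i]=13>B[j]=12 take 12, j++
i=5 j=4: A[i]=13<=B[j]=15 take 13, i++
i=6 j=4: A[i]=18>B[j]=15 take 15, j++
i=6 j=5: A[i]=18<=B[j]=19 take 18, i++
i=7 j=5: A[i]=30>B[j]=19 take 19, j++
i=7 j=6: A[i]=30>B[j]=24 take 24, j++
i=7 j=7: A[i]=30>B[j]=27 take 27, j++
i=7 j=8: A[i]=30<=B[j]=33 take 30, i++
i=8 j=8: A done, take B[j]=33, j++
i=8 j=9: A done, take B[j]=34, j++

j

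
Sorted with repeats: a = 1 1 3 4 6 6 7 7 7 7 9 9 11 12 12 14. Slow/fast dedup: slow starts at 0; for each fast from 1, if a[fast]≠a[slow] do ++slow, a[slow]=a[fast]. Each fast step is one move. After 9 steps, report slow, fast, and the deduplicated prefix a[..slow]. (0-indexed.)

slow=4, fast=10, prefix=[1, 3, 4, 6, 7]

slow=0 fast=1: a[fast]=1=a[slow] dup, fast++
slow=0 fast=2: a[fast]=3≠a[slow]=1 write a[1]=3, slow++,fast++
slow=1 fast=3: a[fast]=4≠a[slow]=3 write a[2]=4, slow++,fast++
slow=2 fast=4: a[fast]=6≠a[slow]=4 write a[3]=6, slow++,fast++
slow=3 fast=5: a[fast]=6=a[slow] dup, fast++
slow=3 fast=6: a[fast]=7≠a[slow]=6 write a[4]=7, slow++,fast++
slow=4 fast=7: a[fast]=7=a[slow] dup, fast++
slow=4 fast=8: a[fast]=7=a[slow] dup, fast++
slow=4 fast=9: a[fast]=7=a[slow] dup, fast++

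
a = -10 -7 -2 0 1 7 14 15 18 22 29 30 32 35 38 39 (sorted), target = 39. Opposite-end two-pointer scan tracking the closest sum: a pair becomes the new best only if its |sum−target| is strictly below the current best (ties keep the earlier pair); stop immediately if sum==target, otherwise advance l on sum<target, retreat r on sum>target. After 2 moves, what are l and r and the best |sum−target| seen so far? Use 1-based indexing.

l=3, r=16, best |Δ|=7

[1,16] -10+39=29 d=10 * → l++
[2,16] -7+39=32 d=7 * → l++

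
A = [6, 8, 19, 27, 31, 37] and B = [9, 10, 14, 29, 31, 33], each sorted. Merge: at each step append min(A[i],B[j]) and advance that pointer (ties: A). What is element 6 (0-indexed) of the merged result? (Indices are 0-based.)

[i=0,j=0] A[i]=6<=B[j]=9 take 6 → i++
[i=1,j=0] A[i]=8<=B[j]=9 take 8 → i++
[i=2,j=0] A[i]=19>B[j]=9 take 9 → j++
[i=2,j=1] A[i]=19>B[j]=10 take 10 → j++
[i=2,j=2] A[i]=19>B[j]=14 take 14 → j++
[i=2,j=3] A[i]=19<=B[j]=29 take 19 → i++
[i=3,j=3] A[i]=27<=B[j]=29 take 27 → i++
[i=4,j=3] A[i]=31>B[j]=29 take 29 → j++
[i=4,j=4] A[i]=31<=B[j]=31 take 31 → i++
[i=5,j=4] A[i]=37>B[j]=31 take 31 → j++
[i=5,j=5] A[i]=37>B[j]=33 take 33 → j++
[i=5,j=6] B done, take A[i]=37 → i++

merged[6] = 27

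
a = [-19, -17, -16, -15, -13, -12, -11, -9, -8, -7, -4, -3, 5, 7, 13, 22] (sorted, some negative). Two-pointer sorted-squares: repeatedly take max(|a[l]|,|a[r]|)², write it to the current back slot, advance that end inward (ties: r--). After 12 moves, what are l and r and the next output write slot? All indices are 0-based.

[0,15] |-19|<=|22| out[15]=484 → r--
[0,14] |-19|>|13| out[14]=361 → l++
[1,14] |-17|>|13| out[13]=289 → l++
[2,14] |-16|>|13| out[12]=256 → l++
[3,14] |-15|>|13| out[11]=225 → l++
[4,14] |-13|<=|13| out[10]=169 → r--
[4,13] |-13|>|7| out[9]=169 → l++
[5,13] |-12|>|7| out[8]=144 → l++
[6,13] |-11|>|7| out[7]=121 → l++
[7,13] |-9|>|7| out[6]=81 → l++
[8,13] |-8|>|7| out[5]=64 → l++
[9,13] |-7|<=|7| out[4]=49 → r--

l=9, r=12, next write slot=3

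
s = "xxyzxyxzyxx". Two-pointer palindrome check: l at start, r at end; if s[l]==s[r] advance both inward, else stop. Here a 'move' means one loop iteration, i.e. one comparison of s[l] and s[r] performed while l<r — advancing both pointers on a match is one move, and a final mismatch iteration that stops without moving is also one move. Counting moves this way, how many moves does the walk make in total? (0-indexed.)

l=0 r=10: 'x'=='x', l++,r--
l=1 r=9: 'x'=='x', l++,r--
l=2 r=8: 'y'=='y', l++,r--
l=3 r=7: 'z'=='z', l++,r--
l=4 r=6: 'x'=='x', l++,r--

5 moves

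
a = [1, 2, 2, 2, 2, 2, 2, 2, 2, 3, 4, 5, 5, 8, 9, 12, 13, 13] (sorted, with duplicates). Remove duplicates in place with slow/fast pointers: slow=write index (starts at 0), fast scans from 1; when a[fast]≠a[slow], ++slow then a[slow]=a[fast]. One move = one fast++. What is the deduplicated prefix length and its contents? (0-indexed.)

length 9; prefix = [1, 2, 3, 4, 5, 8, 9, 12, 13]

slow=0 fast=1: a[fast]=2≠a[slow]=1 write a[1]=2, slow++,fast++
slow=1 fast=2: a[fast]=2=a[slow] dup, fast++
slow=1 fast=3: a[fast]=2=a[slow] dup, fast++
slow=1 fast=4: a[fast]=2=a[slow] dup, fast++
slow=1 fast=5: a[fast]=2=a[slow] dup, fast++
slow=1 fast=6: a[fast]=2=a[slow] dup, fast++
slow=1 fast=7: a[fast]=2=a[slow] dup, fast++
slow=1 fast=8: a[fast]=2=a[slow] dup, fast++
slow=1 fast=9: a[fast]=3≠a[slow]=2 write a[2]=3, slow++,fast++
slow=2 fast=10: a[fast]=4≠a[slow]=3 write a[3]=4, slow++,fast++
slow=3 fast=11: a[fast]=5≠a[slow]=4 write a[4]=5, slow++,fast++
slow=4 fast=12: a[fast]=5=a[slow] dup, fast++
slow=4 fast=13: a[fast]=8≠a[slow]=5 write a[5]=8, slow++,fast++
slow=5 fast=14: a[fast]=9≠a[slow]=8 write a[6]=9, slow++,fast++
slow=6 fast=15: a[fast]=12≠a[slow]=9 write a[7]=12, slow++,fast++
slow=7 fast=16: a[fast]=13≠a[slow]=12 write a[8]=13, slow++,fast++
slow=8 fast=17: a[fast]=13=a[slow] dup, fast++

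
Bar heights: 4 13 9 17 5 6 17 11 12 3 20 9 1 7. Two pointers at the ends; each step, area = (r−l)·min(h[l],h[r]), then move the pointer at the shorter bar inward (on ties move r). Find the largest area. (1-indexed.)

max area = 119

[1,14] min(4,7)*13=52 best=52 * → l++
[2,14] min(13,7)*12=84 best=84 * → r--
[2,13] min(13,1)*11=11 best=84 → r--
[2,12] min(13,9)*10=90 best=90 * → r--
[2,11] min(13,20)*9=117 best=117 * → l++
[3,11] min(9,20)*8=72 best=117 → l++
[4,11] min(17,20)*7=119 best=119 * → l++
[5,11] min(5,20)*6=30 best=119 → l++
[6,11] min(6,20)*5=30 best=119 → l++
[7,11] min(17,20)*4=68 best=119 → l++
[8,11] min(11,20)*3=33 best=119 → l++
[9,11] min(12,20)*2=24 best=119 → l++
[10,11] min(3,20)*1=3 best=119 → l++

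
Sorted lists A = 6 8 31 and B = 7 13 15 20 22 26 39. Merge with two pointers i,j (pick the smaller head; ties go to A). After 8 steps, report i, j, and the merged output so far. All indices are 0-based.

[i=0,j=0] A[i]=6<=B[j]=7 take 6 → i++
[i=1,j=0] A[i]=8>B[j]=7 take 7 → j++
[i=1,j=1] A[i]=8<=B[j]=13 take 8 → i++
[i=2,j=1] A[i]=31>B[j]=13 take 13 → j++
[i=2,j=2] A[i]=31>B[j]=15 take 15 → j++
[i=2,j=3] A[i]=31>B[j]=20 take 20 → j++
[i=2,j=4] A[i]=31>B[j]=22 take 22 → j++
[i=2,j=5] A[i]=31>B[j]=26 take 26 → j++

i=2, j=6, merged so far=[6, 7, 8, 13, 15, 20, 22, 26]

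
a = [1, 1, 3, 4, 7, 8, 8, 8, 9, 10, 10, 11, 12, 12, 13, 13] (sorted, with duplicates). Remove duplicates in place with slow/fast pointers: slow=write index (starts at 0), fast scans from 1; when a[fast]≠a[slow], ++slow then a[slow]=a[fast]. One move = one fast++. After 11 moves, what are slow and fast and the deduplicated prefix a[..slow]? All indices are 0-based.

slow=7, fast=12, prefix=[1, 3, 4, 7, 8, 9, 10, 11]

slow=0 fast=1: a[fast]=1=a[slow] dup, fast++
slow=0 fast=2: a[fast]=3≠a[slow]=1 write a[1]=3, slow++,fast++
slow=1 fast=3: a[fast]=4≠a[slow]=3 write a[2]=4, slow++,fast++
slow=2 fast=4: a[fast]=7≠a[slow]=4 write a[3]=7, slow++,fast++
slow=3 fast=5: a[fast]=8≠a[slow]=7 write a[4]=8, slow++,fast++
slow=4 fast=6: a[fast]=8=a[slow] dup, fast++
slow=4 fast=7: a[fast]=8=a[slow] dup, fast++
slow=4 fast=8: a[fast]=9≠a[slow]=8 write a[5]=9, slow++,fast++
slow=5 fast=9: a[fast]=10≠a[slow]=9 write a[6]=10, slow++,fast++
slow=6 fast=10: a[fast]=10=a[slow] dup, fast++
slow=6 fast=11: a[fast]=11≠a[slow]=10 write a[7]=11, slow++,fast++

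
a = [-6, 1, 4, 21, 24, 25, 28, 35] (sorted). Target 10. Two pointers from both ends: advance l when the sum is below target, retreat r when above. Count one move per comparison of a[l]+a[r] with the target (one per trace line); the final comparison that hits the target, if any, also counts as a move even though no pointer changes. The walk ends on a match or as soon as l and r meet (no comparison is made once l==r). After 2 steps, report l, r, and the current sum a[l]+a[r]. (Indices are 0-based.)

l=0, r=5, sum=19

l=0 r=7: -6+35=29 >10, r--
l=0 r=6: -6+28=22 >10, r--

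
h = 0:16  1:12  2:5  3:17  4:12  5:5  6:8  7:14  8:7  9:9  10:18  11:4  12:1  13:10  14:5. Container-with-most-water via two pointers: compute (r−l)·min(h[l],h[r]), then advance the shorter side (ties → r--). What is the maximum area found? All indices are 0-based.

l=0 r=14: min(16,5)*14=70 best=70 *, r--
l=0 r=13: min(16,10)*13=130 best=130 *, r--
l=0 r=12: min(16,1)*12=12 best=130, r--
l=0 r=11: min(16,4)*11=44 best=130, r--
l=0 r=10: min(16,18)*10=160 best=160 *, l++
l=1 r=10: min(12,18)*9=108 best=160, l++
l=2 r=10: min(5,18)*8=40 best=160, l++
l=3 r=10: min(17,18)*7=119 best=160, l++
l=4 r=10: min(12,18)*6=72 best=160, l++
l=5 r=10: min(5,18)*5=25 best=160, l++
l=6 r=10: min(8,18)*4=32 best=160, l++
l=7 r=10: min(14,18)*3=42 best=160, l++
l=8 r=10: min(7,18)*2=14 best=160, l++
l=9 r=10: min(9,18)*1=9 best=160, l++

max area = 160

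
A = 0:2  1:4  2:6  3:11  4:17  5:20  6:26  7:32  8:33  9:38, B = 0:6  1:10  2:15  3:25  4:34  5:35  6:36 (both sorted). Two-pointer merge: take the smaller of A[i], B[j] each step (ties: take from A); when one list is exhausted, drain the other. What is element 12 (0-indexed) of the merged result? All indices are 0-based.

[i=0,j=0] A[i]=2<=B[j]=6 take 2 → i++
[i=1,j=0] A[i]=4<=B[j]=6 take 4 → i++
[i=2,j=0] A[i]=6<=B[j]=6 take 6 → i++
[i=3,j=0] A[i]=11>B[j]=6 take 6 → j++
[i=3,j=1] A[i]=11>B[j]=10 take 10 → j++
[i=3,j=2] A[i]=11<=B[j]=15 take 11 → i++
[i=4,j=2] A[i]=17>B[j]=15 take 15 → j++
[i=4,j=3] A[i]=17<=B[j]=25 take 17 → i++
[i=5,j=3] A[i]=20<=B[j]=25 take 20 → i++
[i=6,j=3] A[i]=26>B[j]=25 take 25 → j++
[i=6,j=4] A[i]=26<=B[j]=34 take 26 → i++
[i=7,j=4] A[i]=32<=B[j]=34 take 32 → i++
[i=8,j=4] A[i]=33<=B[j]=34 take 33 → i++
[i=9,j=4] A[i]=38>B[j]=34 take 34 → j++
[i=9,j=5] A[i]=38>B[j]=35 take 35 → j++
[i=9,j=6] A[i]=38>B[j]=36 take 36 → j++
[i=9,j=7] B done, take A[i]=38 → i++

merged[12] = 33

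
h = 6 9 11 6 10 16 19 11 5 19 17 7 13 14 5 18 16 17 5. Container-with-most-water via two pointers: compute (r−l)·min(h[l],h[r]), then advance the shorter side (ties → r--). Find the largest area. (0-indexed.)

max area = 192

l=0 r=18: min(6,5)*18=90 best=90 *, r--
l=0 r=17: min(6,17)*17=102 best=102 *, l++
l=1 r=17: min(9,17)*16=144 best=144 *, l++
l=2 r=17: min(11,17)*15=165 best=165 *, l++
l=3 r=17: min(6,17)*14=84 best=165, l++
l=4 r=17: min(10,17)*13=130 best=165, l++
l=5 r=17: min(16,17)*12=192 best=192 *, l++
l=6 r=17: min(19,17)*11=187 best=192, r--
l=6 r=16: min(19,16)*10=160 best=192, r--
l=6 r=15: min(19,18)*9=162 best=192, r--
l=6 r=14: min(19,5)*8=40 best=192, r--
l=6 r=13: min(19,14)*7=98 best=192, r--
l=6 r=12: min(19,13)*6=78 best=192, r--
l=6 r=11: min(19,7)*5=35 best=192, r--
l=6 r=10: min(19,17)*4=68 best=192, r--
l=6 r=9: min(19,19)*3=57 best=192, r--
l=6 r=8: min(19,5)*2=10 best=192, r--
l=6 r=7: min(19,11)*1=11 best=192, r--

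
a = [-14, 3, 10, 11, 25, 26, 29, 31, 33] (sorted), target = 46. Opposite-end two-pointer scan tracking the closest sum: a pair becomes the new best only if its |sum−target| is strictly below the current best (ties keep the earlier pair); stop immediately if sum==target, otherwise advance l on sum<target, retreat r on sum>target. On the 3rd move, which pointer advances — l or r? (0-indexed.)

[0,8] -14+33=19 d=27 * → l++
[1,8] 3+33=36 d=10 * → l++
[2,8] 10+33=43 d=3 * → l++

l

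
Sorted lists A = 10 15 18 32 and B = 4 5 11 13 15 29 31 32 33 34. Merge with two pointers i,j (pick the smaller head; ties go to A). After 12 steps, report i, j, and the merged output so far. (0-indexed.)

i=4, j=8, merged so far=[4, 5, 10, 11, 13, 15, 15, 18, 29, 31, 32, 32]

i=0 j=0: A[i]=10>B[j]=4 take 4, j++
i=0 j=1: A[i]=10>B[j]=5 take 5, j++
i=0 j=2: A[i]=10<=B[j]=11 take 10, i++
i=1 j=2: A[i]=15>B[j]=11 take 11, j++
i=1 j=3: A[i]=15>B[j]=13 take 13, j++
i=1 j=4: A[i]=15<=B[j]=15 take 15, i++
i=2 j=4: A[i]=18>B[j]=15 take 15, j++
i=2 j=5: A[i]=18<=B[j]=29 take 18, i++
i=3 j=5: A[i]=32>B[j]=29 take 29, j++
i=3 j=6: A[i]=32>B[j]=31 take 31, j++
i=3 j=7: A[i]=32<=B[j]=32 take 32, i++
i=4 j=7: A done, take B[j]=32, j++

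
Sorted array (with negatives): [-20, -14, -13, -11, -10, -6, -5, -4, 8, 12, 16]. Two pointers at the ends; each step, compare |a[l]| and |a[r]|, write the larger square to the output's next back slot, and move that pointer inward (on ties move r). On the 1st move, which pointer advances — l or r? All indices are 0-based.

l

l=0 r=10: |-20|>|16| out[10]=400, l++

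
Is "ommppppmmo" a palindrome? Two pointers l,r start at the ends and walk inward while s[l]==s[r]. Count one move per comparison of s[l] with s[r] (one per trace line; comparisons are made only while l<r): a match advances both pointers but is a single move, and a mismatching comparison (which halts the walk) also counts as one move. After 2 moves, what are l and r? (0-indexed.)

l=2, r=7

[0,9] 'o'=='o' → l++,r--
[1,8] 'm'=='m' → l++,r--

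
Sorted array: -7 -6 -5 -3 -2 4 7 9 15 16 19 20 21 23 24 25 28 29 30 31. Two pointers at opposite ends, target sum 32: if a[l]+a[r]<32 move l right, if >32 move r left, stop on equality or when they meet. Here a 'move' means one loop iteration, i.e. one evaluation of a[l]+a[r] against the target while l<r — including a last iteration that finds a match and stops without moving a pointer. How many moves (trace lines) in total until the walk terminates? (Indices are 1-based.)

[1,20] -7+31=24 <32 → l++
[2,20] -6+31=25 <32 → l++
[3,20] -5+31=26 <32 → l++
[4,20] -3+31=28 <32 → l++
[5,20] -2+31=29 <32 → l++
[6,20] 4+31=35 >32 → r--
[6,19] 4+30=34 >32 → r--
[6,18] 4+29=33 >32 → r--
[6,17] 4+28=32 → found

9 moves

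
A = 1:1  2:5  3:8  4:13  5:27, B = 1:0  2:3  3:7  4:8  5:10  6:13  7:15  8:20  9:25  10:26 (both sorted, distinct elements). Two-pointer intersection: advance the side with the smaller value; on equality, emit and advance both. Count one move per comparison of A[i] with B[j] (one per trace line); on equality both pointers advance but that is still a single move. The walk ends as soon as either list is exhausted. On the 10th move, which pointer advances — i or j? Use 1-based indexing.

j

[i=1,j=1] 1>0 → j++
[i=1,j=2] 1<3 → i++
[i=2,j=2] 5>3 → j++
[i=2,j=3] 5<7 → i++
[i=3,j=3] 8>7 → j++
[i=3,j=4] 8==8 emit → i++,j++
[i=4,j=5] 13>10 → j++
[i=4,j=6] 13==13 emit → i++,j++
[i=5,j=7] 27>15 → j++
[i=5,j=8] 27>20 → j++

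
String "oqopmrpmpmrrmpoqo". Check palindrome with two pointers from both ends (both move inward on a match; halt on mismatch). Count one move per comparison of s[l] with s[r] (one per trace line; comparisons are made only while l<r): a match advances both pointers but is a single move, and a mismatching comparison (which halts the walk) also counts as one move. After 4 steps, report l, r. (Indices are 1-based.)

l=5, r=13

[1,17] 'o'=='o' → l++,r--
[2,16] 'q'=='q' → l++,r--
[3,15] 'o'=='o' → l++,r--
[4,14] 'p'=='p' → l++,r--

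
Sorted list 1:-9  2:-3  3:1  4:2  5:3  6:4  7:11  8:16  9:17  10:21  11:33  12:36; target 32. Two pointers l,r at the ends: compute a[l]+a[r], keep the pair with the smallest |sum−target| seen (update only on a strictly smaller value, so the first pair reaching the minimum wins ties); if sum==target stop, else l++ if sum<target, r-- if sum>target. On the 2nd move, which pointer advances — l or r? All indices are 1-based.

l=1 r=12: -9+36=27 d=5 *, l++
l=2 r=12: -3+36=33 d=1 *, r--

r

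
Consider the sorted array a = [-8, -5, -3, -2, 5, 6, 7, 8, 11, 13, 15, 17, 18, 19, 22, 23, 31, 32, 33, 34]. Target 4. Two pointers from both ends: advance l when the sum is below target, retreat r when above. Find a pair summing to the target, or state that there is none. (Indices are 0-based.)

l=0 r=19: -8+34=26 >4, r--
l=0 r=18: -8+33=25 >4, r--
l=0 r=17: -8+32=24 >4, r--
l=0 r=16: -8+31=23 >4, r--
l=0 r=15: -8+23=15 >4, r--
l=0 r=14: -8+22=14 >4, r--
l=0 r=13: -8+19=11 >4, r--
l=0 r=12: -8+18=10 >4, r--
l=0 r=11: -8+17=9 >4, r--
l=0 r=10: -8+15=7 >4, r--
l=0 r=9: -8+13=5 >4, r--
l=0 r=8: -8+11=3 <4, l++
l=1 r=8: -5+11=6 >4, r--
l=1 r=7: -5+8=3 <4, l++
l=2 r=7: -3+8=5 >4, r--
l=2 r=6: -3+7=4, found

(-3, 7)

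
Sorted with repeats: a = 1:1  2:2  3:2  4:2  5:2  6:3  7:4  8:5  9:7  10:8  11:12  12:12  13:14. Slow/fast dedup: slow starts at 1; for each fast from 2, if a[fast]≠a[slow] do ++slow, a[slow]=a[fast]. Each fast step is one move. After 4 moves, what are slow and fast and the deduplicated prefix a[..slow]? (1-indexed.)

slow=2, fast=6, prefix=[1, 2]

slow=1 fast=2: a[fast]=2≠a[slow]=1 write a[2]=2, slow++,fast++
slow=2 fast=3: a[fast]=2=a[slow] dup, fast++
slow=2 fast=4: a[fast]=2=a[slow] dup, fast++
slow=2 fast=5: a[fast]=2=a[slow] dup, fast++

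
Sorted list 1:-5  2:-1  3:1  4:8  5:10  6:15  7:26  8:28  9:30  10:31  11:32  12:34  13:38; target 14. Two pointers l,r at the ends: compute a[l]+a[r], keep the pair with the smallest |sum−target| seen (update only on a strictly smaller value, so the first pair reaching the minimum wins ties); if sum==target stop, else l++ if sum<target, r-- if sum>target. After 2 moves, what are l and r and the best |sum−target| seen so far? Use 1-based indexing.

l=1, r=11, best |Δ|=15

[1,13] -5+38=33 d=19 * → r--
[1,12] -5+34=29 d=15 * → r--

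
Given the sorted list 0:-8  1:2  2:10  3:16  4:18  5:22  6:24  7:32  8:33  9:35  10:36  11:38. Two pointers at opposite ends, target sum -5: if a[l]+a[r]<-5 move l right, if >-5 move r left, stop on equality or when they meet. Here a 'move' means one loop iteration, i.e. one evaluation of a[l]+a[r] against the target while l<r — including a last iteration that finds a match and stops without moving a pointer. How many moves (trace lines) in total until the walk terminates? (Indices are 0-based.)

l=0 r=11: -8+38=30 >-5, r--
l=0 r=10: -8+36=28 >-5, r--
l=0 r=9: -8+35=27 >-5, r--
l=0 r=8: -8+33=25 >-5, r--
l=0 r=7: -8+32=24 >-5, r--
l=0 r=6: -8+24=16 >-5, r--
l=0 r=5: -8+22=14 >-5, r--
l=0 r=4: -8+18=10 >-5, r--
l=0 r=3: -8+16=8 >-5, r--
l=0 r=2: -8+10=2 >-5, r--
l=0 r=1: -8+2=-6 <-5, l++

11 moves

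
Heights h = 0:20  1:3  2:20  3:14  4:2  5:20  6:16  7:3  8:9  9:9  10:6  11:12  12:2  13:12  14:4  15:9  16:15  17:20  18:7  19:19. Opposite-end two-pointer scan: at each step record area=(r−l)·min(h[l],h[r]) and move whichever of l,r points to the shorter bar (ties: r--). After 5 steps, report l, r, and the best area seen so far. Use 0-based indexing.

l=0, r=14, best area=361

[0,19] min(20,19)*19=361 best=361 * → r--
[0,18] min(20,7)*18=126 best=361 → r--
[0,17] min(20,20)*17=340 best=361 → r--
[0,16] min(20,15)*16=240 best=361 → r--
[0,15] min(20,9)*15=135 best=361 → r--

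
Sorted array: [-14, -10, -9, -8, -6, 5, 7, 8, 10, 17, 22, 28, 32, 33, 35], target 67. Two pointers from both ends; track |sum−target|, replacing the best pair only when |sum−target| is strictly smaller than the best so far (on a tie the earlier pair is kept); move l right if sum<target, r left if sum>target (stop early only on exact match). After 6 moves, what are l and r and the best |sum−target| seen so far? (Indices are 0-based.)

l=0 r=14: -14+35=21 d=46 *, l++
l=1 r=14: -10+35=25 d=42 *, l++
l=2 r=14: -9+35=26 d=41 *, l++
l=3 r=14: -8+35=27 d=40 *, l++
l=4 r=14: -6+35=29 d=38 *, l++
l=5 r=14: 5+35=40 d=27 *, l++

l=6, r=14, best |Δ|=27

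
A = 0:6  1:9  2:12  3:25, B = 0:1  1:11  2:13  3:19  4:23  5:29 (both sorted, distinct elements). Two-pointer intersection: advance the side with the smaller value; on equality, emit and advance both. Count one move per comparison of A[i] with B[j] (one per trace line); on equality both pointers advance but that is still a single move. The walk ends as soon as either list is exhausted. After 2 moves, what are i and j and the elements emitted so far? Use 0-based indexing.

i=1, j=1, emitted=[]

i=0 j=0: 6>1, j++
i=0 j=1: 6<11, i++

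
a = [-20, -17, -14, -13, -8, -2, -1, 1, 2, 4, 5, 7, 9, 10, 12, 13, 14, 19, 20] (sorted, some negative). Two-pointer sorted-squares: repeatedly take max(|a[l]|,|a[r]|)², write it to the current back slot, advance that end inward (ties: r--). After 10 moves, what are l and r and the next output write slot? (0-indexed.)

l=4, r=12, next write slot=8

l=0 r=18: |-20|<=|20| out[18]=400, r--
l=0 r=17: |-20|>|19| out[17]=400, l++
l=1 r=17: |-17|<=|19| out[16]=361, r--
l=1 r=16: |-17|>|14| out[15]=289, l++
l=2 r=16: |-14|<=|14| out[14]=196, r--
l=2 r=15: |-14|>|13| out[13]=196, l++
l=3 r=15: |-13|<=|13| out[12]=169, r--
l=3 r=14: |-13|>|12| out[11]=169, l++
l=4 r=14: |-8|<=|12| out[10]=144, r--
l=4 r=13: |-8|<=|10| out[9]=100, r--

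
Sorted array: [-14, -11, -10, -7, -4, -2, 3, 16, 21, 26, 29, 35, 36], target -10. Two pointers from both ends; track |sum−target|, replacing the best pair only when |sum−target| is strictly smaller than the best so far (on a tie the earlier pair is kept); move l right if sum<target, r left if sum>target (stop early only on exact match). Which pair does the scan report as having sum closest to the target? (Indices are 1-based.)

pair (-14, 3) with sum -11 (|Δ|=1)

l=1 r=13: -14+36=22 d=32 *, r--
l=1 r=12: -14+35=21 d=31 *, r--
l=1 r=11: -14+29=15 d=25 *, r--
l=1 r=10: -14+26=12 d=22 *, r--
l=1 r=9: -14+21=7 d=17 *, r--
l=1 r=8: -14+16=2 d=12 *, r--
l=1 r=7: -14+3=-11 d=1 *, l++
l=2 r=7: -11+3=-8 d=2, r--
l=2 r=6: -11+-2=-13 d=3, l++
l=3 r=6: -10+-2=-12 d=2, l++
l=4 r=6: -7+-2=-9 d=1, r--
l=4 r=5: -7+-4=-11 d=1, l++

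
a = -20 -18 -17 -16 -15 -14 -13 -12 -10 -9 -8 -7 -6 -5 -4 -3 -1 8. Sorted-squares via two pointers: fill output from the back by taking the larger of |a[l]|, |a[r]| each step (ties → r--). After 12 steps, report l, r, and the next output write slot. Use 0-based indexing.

[0,17] |-20|>|8| out[17]=400 → l++
[1,17] |-18|>|8| out[16]=324 → l++
[2,17] |-17|>|8| out[15]=289 → l++
[3,17] |-16|>|8| out[14]=256 → l++
[4,17] |-15|>|8| out[13]=225 → l++
[5,17] |-14|>|8| out[12]=196 → l++
[6,17] |-13|>|8| out[11]=169 → l++
[7,17] |-12|>|8| out[10]=144 → l++
[8,17] |-10|>|8| out[9]=100 → l++
[9,17] |-9|>|8| out[8]=81 → l++
[10,17] |-8|<=|8| out[7]=64 → r--
[10,16] |-8|>|-1| out[6]=64 → l++

l=11, r=16, next write slot=5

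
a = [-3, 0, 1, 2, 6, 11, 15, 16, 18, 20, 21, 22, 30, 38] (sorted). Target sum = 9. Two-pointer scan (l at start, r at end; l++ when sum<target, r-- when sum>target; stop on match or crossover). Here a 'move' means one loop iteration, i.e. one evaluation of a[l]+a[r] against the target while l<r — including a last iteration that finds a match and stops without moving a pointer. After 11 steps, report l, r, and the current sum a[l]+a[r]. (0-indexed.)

l=2, r=4, sum=7

l=0 r=13: -3+38=35 >9, r--
l=0 r=12: -3+30=27 >9, r--
l=0 r=11: -3+22=19 >9, r--
l=0 r=10: -3+21=18 >9, r--
l=0 r=9: -3+20=17 >9, r--
l=0 r=8: -3+18=15 >9, r--
l=0 r=7: -3+16=13 >9, r--
l=0 r=6: -3+15=12 >9, r--
l=0 r=5: -3+11=8 <9, l++
l=1 r=5: 0+11=11 >9, r--
l=1 r=4: 0+6=6 <9, l++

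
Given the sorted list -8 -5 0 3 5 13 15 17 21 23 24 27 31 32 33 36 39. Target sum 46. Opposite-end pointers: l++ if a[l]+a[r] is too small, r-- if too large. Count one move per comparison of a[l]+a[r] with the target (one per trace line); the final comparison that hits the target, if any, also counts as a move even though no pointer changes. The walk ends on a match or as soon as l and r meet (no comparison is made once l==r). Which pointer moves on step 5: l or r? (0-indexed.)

l

l=0 r=16: -8+39=31 <46, l++
l=1 r=16: -5+39=34 <46, l++
l=2 r=16: 0+39=39 <46, l++
l=3 r=16: 3+39=42 <46, l++
l=4 r=16: 5+39=44 <46, l++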